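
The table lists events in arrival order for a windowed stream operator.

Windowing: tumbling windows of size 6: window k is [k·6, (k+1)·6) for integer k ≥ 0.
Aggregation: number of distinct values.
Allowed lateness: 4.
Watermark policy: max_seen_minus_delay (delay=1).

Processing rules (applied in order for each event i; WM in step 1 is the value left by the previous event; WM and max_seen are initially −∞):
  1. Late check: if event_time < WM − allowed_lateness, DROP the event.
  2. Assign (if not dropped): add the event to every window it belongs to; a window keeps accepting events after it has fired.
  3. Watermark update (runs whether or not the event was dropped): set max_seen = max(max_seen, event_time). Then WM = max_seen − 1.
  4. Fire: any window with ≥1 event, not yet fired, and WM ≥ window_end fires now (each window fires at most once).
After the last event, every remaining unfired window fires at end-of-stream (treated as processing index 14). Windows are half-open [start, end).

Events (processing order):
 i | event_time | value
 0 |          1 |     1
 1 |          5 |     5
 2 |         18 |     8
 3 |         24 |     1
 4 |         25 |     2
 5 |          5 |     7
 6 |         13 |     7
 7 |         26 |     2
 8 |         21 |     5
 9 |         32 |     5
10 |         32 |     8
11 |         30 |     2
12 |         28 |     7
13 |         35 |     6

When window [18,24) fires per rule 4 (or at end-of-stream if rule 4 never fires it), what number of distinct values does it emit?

i=0 t=1 v=1: → [0,6); WM=0
i=1 t=5 v=5: → [0,6); WM=4
i=2 t=18 v=8: → [18,24); WM=17; [0,6) fires=2
i=3 t=24 v=1: → [24,30); WM=23
i=4 t=25 v=2: → [24,30); WM=24; [18,24) fires=1
i=5 t=5 v=7: DROP (t<24-4); WM=24
i=6 t=13 v=7: DROP (t<24-4); WM=24
i=7 t=26 v=2: → [24,30); WM=25
i=8 t=21 v=5: → [18,24); WM=25
i=9 t=32 v=5: → [30,36); WM=31; [24,30) fires=2
i=10 t=32 v=8: → [30,36); WM=31
i=11 t=30 v=2: → [30,36); WM=31
i=12 t=28 v=7: → [24,30); WM=31
i=13 t=35 v=6: → [30,36); WM=34

1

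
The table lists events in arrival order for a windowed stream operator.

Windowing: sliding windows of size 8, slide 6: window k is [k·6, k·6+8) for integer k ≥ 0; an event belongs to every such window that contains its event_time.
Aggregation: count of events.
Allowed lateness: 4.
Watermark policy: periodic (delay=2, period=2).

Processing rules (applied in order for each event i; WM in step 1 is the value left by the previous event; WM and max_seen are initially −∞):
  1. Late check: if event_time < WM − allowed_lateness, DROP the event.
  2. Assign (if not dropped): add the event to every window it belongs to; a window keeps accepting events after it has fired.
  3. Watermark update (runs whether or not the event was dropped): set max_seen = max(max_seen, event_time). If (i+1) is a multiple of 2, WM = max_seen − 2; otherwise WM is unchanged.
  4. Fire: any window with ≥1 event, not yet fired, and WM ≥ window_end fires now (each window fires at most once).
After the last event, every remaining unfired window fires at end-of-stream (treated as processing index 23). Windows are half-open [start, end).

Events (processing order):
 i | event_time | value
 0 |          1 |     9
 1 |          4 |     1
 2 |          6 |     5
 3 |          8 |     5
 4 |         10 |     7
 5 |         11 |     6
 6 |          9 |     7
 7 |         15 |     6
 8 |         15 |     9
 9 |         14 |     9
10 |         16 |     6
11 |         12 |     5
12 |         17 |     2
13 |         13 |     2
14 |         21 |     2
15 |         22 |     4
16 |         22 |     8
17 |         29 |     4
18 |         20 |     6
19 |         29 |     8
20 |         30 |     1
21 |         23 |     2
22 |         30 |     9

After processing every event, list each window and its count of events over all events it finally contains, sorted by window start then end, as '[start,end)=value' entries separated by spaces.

[0,8)=3 [6,14)=7 [12,20)=7 [18,26)=4 [24,32)=4 [30,38)=2

i=0 t=1 v=9: → [0,8); WM=−∞
i=1 t=4 v=1: → [0,8); WM=2
i=2 t=6 v=5: → [6,14),[0,8); WM=2
i=3 t=8 v=5: → [6,14); WM=6
i=4 t=10 v=7: → [6,14); WM=6
i=5 t=11 v=6: → [6,14); WM=9; [0,8) fires=3
i=6 t=9 v=7: → [6,14); WM=9
i=7 t=15 v=6: → [12,20); WM=13
i=8 t=15 v=9: → [12,20); WM=13
i=9 t=14 v=9: → [12,20); WM=13
i=10 t=16 v=6: → [12,20); WM=13
i=11 t=12 v=5: → [12,20),[6,14); WM=14; [6,14) fires=6
i=12 t=17 v=2: → [12,20); WM=14
i=13 t=13 v=2: → [12,20),[6,14); WM=15
i=14 t=21 v=2: → [18,26); WM=15
i=15 t=22 v=4: → [18,26); WM=20; [12,20) fires=7
i=16 t=22 v=8: → [18,26); WM=20
i=17 t=29 v=4: → [24,32); WM=27; [18,26) fires=3
i=18 t=20 v=6: DROP (t<27-4); WM=27
i=19 t=29 v=8: → [24,32); WM=27
i=20 t=30 v=1: → [30,38),[24,32); WM=27
i=21 t=23 v=2: → [18,26); WM=28
i=22 t=30 v=9: → [30,38),[24,32); WM=28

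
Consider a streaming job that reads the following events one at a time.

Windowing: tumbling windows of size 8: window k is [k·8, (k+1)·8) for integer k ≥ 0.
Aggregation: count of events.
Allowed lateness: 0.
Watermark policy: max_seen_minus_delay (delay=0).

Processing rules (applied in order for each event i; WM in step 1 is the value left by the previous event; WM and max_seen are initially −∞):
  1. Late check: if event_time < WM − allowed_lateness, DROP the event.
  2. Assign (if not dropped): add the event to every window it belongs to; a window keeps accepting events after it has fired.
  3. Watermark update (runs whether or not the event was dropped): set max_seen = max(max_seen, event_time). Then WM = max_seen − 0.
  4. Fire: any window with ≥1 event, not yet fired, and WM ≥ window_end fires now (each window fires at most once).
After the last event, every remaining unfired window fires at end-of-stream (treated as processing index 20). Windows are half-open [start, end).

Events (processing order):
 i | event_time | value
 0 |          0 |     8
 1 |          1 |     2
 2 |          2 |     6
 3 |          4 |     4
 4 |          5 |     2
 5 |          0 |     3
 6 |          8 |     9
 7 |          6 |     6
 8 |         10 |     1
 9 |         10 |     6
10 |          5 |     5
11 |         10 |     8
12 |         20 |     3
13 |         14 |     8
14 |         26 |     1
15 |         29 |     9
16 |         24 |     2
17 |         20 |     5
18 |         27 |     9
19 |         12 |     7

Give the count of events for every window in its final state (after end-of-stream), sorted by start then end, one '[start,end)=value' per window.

[0,8)=5 [8,16)=4 [16,24)=1 [24,32)=2

i=0 t=0 v=8: → [0,8); WM=0
i=1 t=1 v=2: → [0,8); WM=1
i=2 t=2 v=6: → [0,8); WM=2
i=3 t=4 v=4: → [0,8); WM=4
i=4 t=5 v=2: → [0,8); WM=5
i=5 t=0 v=3: DROP (t<5-0); WM=5
i=6 t=8 v=9: → [8,16); WM=8; [0,8) fires=5
i=7 t=6 v=6: DROP (t<8-0); WM=8
i=8 t=10 v=1: → [8,16); WM=10
i=9 t=10 v=6: → [8,16); WM=10
i=10 t=5 v=5: DROP (t<10-0); WM=10
i=11 t=10 v=8: → [8,16); WM=10
i=12 t=20 v=3: → [16,24); WM=20; [8,16) fires=4
i=13 t=14 v=8: DROP (t<20-0); WM=20
i=14 t=26 v=1: → [24,32); WM=26; [16,24) fires=1
i=15 t=29 v=9: → [24,32); WM=29
i=16 t=24 v=2: DROP (t<29-0); WM=29
i=17 t=20 v=5: DROP (t<29-0); WM=29
i=18 t=27 v=9: DROP (t<29-0); WM=29
i=19 t=12 v=7: DROP (t<29-0); WM=29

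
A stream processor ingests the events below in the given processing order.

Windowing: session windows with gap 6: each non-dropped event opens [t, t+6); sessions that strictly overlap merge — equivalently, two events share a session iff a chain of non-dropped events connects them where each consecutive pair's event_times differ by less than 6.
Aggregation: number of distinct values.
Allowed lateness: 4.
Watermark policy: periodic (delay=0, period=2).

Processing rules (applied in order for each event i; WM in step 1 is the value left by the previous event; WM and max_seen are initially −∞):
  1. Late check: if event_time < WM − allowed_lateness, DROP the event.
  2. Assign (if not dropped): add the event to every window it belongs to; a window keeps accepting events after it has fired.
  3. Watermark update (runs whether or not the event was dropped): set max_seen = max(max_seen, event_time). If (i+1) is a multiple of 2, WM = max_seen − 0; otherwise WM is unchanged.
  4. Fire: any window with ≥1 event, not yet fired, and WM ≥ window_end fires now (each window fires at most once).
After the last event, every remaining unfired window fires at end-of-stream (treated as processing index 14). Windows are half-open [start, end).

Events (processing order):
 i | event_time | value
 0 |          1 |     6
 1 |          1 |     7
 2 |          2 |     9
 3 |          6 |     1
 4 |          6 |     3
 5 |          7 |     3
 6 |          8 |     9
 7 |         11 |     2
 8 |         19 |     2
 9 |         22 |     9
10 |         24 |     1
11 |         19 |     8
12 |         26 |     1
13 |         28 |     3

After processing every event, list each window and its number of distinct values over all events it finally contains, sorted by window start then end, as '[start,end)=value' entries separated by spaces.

i=0 t=1 v=6: → [1,7); WM=−∞
i=1 t=1 v=7: → [1,7); WM=1
i=2 t=2 v=9: → [1,8); WM=1
i=3 t=6 v=1: → [1,12); WM=6
i=4 t=6 v=3: → [1,12); WM=6
i=5 t=7 v=3: → [1,13); WM=7
i=6 t=8 v=9: → [1,14); WM=7
i=7 t=11 v=2: → [1,17); WM=11
i=8 t=19 v=2: → [19,25); WM=11
i=9 t=22 v=9: → [19,28); WM=22
i=10 t=24 v=1: → [19,30); WM=22
i=11 t=19 v=8: → [19,30); WM=24
i=12 t=26 v=1: → [19,32); WM=24
i=13 t=28 v=3: → [19,34); WM=28

[1,17)=6 [19,34)=5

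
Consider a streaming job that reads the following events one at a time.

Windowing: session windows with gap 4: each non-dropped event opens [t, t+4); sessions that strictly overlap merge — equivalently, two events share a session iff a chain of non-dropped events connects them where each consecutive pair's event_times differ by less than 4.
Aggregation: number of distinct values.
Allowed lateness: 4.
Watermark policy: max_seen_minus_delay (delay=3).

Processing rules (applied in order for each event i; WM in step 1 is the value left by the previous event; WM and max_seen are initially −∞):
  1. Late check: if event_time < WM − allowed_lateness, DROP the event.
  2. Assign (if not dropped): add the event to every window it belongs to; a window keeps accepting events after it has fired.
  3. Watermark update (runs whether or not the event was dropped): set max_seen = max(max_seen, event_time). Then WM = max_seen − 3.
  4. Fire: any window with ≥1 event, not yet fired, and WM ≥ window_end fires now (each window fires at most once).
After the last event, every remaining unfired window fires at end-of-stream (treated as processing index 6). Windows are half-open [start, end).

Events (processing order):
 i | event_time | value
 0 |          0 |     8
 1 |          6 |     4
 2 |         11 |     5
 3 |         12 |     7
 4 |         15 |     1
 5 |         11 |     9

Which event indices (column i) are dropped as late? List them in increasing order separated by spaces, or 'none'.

i=0 t=0 v=8: → [0,4); WM=-3
i=1 t=6 v=4: → [6,10); WM=3
i=2 t=11 v=5: → [11,15); WM=8
i=3 t=12 v=7: → [11,16); WM=9
i=4 t=15 v=1: → [11,19); WM=12
i=5 t=11 v=9: → [11,19); WM=12

none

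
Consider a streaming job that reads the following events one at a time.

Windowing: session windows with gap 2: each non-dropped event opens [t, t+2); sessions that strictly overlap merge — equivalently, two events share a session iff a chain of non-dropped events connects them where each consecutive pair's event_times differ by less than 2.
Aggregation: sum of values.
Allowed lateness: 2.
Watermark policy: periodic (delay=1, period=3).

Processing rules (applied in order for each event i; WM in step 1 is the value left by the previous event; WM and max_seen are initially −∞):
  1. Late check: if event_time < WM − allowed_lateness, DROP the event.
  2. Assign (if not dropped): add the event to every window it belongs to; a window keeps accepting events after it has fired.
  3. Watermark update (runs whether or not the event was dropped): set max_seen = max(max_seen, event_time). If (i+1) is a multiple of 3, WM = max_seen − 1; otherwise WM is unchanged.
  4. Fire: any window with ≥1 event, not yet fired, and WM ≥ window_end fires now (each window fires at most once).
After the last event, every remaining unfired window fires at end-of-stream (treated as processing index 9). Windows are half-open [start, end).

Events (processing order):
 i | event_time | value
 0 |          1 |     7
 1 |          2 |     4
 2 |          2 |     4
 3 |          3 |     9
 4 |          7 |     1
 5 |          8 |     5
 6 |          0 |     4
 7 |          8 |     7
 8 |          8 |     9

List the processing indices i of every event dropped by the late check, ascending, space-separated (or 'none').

i=0 t=1 v=7: → [1,3); WM=−∞
i=1 t=2 v=4: → [1,4); WM=−∞
i=2 t=2 v=4: → [1,4); WM=1
i=3 t=3 v=9: → [1,5); WM=1
i=4 t=7 v=1: → [7,9); WM=1
i=5 t=8 v=5: → [7,10); WM=7
i=6 t=0 v=4: DROP (t<7-2); WM=7
i=7 t=8 v=7: → [7,10); WM=7
i=8 t=8 v=9: → [7,10); WM=7

6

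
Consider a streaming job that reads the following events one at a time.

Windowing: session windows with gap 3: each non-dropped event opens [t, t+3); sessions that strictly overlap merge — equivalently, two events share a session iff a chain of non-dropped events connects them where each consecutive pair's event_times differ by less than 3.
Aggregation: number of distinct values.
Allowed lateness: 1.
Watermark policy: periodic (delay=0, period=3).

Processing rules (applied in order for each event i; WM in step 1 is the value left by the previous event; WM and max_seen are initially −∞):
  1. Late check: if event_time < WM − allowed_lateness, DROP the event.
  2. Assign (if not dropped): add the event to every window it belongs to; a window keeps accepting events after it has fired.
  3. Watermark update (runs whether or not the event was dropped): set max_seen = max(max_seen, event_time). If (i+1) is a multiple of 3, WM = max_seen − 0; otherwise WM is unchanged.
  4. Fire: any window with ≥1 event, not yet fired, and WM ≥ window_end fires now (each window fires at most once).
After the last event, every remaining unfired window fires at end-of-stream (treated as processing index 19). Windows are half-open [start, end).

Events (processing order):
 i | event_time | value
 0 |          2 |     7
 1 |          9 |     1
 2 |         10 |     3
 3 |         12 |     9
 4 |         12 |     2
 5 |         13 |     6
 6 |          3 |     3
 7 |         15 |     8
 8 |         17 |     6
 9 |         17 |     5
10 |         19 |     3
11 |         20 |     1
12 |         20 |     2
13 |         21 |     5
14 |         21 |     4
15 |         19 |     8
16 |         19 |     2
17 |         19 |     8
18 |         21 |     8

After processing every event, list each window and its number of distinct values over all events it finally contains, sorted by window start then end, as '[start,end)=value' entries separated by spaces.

[2,5)=1 [9,24)=8

i=0 t=2 v=7: → [2,5); WM=−∞
i=1 t=9 v=1: → [9,12); WM=−∞
i=2 t=10 v=3: → [9,13); WM=10
i=3 t=12 v=9: → [9,15); WM=10
i=4 t=12 v=2: → [9,15); WM=10
i=5 t=13 v=6: → [9,16); WM=13
i=6 t=3 v=3: DROP (t<13-1); WM=13
i=7 t=15 v=8: → [9,18); WM=13
i=8 t=17 v=6: → [9,20); WM=17
i=9 t=17 v=5: → [9,20); WM=17
i=10 t=19 v=3: → [9,22); WM=17
i=11 t=20 v=1: → [9,23); WM=20
i=12 t=20 v=2: → [9,23); WM=20
i=13 t=21 v=5: → [9,24); WM=20
i=14 t=21 v=4: → [9,24); WM=21
i=15 t=19 v=8: DROP (t<21-1); WM=21
i=16 t=19 v=2: DROP (t<21-1); WM=21
i=17 t=19 v=8: DROP (t<21-1); WM=21
i=18 t=21 v=8: → [9,24); WM=21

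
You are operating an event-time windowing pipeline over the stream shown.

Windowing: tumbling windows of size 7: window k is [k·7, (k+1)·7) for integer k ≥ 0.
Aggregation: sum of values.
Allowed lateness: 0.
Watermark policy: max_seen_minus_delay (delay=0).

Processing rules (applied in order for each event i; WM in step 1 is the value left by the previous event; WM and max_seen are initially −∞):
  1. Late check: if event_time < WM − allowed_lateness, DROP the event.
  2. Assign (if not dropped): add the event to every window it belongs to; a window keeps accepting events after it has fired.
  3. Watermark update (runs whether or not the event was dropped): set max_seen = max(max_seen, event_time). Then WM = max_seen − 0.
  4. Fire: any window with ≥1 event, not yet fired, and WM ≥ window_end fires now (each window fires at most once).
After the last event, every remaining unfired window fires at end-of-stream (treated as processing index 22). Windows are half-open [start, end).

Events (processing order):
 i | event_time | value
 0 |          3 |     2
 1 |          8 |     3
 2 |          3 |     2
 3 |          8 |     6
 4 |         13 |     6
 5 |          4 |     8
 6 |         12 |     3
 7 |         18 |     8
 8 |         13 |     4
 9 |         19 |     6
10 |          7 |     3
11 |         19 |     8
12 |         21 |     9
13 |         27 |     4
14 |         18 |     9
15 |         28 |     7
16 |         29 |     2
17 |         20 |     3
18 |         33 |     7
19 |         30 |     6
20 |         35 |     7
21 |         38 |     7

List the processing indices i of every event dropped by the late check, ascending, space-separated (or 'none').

i=0 t=3 v=2: → [0,7); WM=3
i=1 t=8 v=3: → [7,14); WM=8; [0,7) fires=2
i=2 t=3 v=2: DROP (t<8-0); WM=8
i=3 t=8 v=6: → [7,14); WM=8
i=4 t=13 v=6: → [7,14); WM=13
i=5 t=4 v=8: DROP (t<13-0); WM=13
i=6 t=12 v=3: DROP (t<13-0); WM=13
i=7 t=18 v=8: → [14,21); WM=18; [7,14) fires=15
i=8 t=13 v=4: DROP (t<18-0); WM=18
i=9 t=19 v=6: → [14,21); WM=19
i=10 t=7 v=3: DROP (t<19-0); WM=19
i=11 t=19 v=8: → [14,21); WM=19
i=12 t=21 v=9: → [21,28); WM=21; [14,21) fires=22
i=13 t=27 v=4: → [21,28); WM=27
i=14 t=18 v=9: DROP (t<27-0); WM=27
i=15 t=28 v=7: → [28,35); WM=28; [21,28) fires=13
i=16 t=29 v=2: → [28,35); WM=29
i=17 t=20 v=3: DROP (t<29-0); WM=29
i=18 t=33 v=7: → [28,35); WM=33
i=19 t=30 v=6: DROP (t<33-0); WM=33
i=20 t=35 v=7: → [35,42); WM=35; [28,35) fires=16
i=21 t=38 v=7: → [35,42); WM=38

2 5 6 8 10 14 17 19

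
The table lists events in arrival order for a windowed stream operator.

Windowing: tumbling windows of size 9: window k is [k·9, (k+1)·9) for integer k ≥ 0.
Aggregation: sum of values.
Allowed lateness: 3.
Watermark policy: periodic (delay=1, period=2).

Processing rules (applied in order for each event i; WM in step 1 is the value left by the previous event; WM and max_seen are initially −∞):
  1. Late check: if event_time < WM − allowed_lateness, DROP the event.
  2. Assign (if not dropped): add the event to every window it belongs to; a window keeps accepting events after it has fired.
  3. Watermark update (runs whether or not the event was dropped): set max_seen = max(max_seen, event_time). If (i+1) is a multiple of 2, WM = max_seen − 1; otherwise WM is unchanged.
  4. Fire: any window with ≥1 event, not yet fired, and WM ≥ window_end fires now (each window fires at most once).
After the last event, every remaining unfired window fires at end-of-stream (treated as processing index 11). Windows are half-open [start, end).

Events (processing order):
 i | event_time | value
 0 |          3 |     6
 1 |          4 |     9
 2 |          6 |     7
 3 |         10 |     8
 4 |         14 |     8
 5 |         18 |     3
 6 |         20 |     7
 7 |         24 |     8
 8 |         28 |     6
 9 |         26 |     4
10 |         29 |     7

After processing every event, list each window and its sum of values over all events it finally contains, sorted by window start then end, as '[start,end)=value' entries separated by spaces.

i=0 t=3 v=6: → [0,9); WM=−∞
i=1 t=4 v=9: → [0,9); WM=3
i=2 t=6 v=7: → [0,9); WM=3
i=3 t=10 v=8: → [9,18); WM=9; [0,9) fires=22
i=4 t=14 v=8: → [9,18); WM=9
i=5 t=18 v=3: → [18,27); WM=17
i=6 t=20 v=7: → [18,27); WM=17
i=7 t=24 v=8: → [18,27); WM=23; [9,18) fires=16
i=8 t=28 v=6: → [27,36); WM=23
i=9 t=26 v=4: → [18,27); WM=27; [18,27) fires=22
i=10 t=29 v=7: → [27,36); WM=27

[0,9)=22 [9,18)=16 [18,27)=22 [27,36)=13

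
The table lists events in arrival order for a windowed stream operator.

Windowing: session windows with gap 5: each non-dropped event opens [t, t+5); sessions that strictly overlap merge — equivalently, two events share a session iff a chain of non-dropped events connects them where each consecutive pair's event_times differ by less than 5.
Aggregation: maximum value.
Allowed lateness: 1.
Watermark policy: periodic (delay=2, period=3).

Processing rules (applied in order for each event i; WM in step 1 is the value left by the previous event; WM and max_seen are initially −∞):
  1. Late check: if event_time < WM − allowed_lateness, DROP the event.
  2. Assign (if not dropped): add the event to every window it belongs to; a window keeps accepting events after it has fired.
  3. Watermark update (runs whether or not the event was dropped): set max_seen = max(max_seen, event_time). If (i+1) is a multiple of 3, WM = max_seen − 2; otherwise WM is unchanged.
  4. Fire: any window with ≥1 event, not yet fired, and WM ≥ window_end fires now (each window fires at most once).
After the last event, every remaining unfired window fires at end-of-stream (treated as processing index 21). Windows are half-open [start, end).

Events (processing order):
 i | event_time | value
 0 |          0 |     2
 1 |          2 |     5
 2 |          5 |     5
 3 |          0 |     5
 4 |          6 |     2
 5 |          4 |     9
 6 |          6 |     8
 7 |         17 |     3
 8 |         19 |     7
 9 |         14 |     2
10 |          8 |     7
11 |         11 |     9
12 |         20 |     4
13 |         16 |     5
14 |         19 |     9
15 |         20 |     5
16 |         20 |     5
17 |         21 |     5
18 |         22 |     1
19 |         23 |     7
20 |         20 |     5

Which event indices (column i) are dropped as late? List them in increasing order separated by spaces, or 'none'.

i=0 t=0 v=2: → [0,5); WM=−∞
i=1 t=2 v=5: → [0,7); WM=−∞
i=2 t=5 v=5: → [0,10); WM=3
i=3 t=0 v=5: DROP (t<3-1); WM=3
i=4 t=6 v=2: → [0,11); WM=3
i=5 t=4 v=9: → [0,11); WM=4
i=6 t=6 v=8: → [0,11); WM=4
i=7 t=17 v=3: → [17,22); WM=4
i=8 t=19 v=7: → [17,24); WM=17
i=9 t=14 v=2: DROP (t<17-1); WM=17
i=10 t=8 v=7: DROP (t<17-1); WM=17
i=11 t=11 v=9: DROP (t<17-1); WM=17
i=12 t=20 v=4: → [17,25); WM=17
i=13 t=16 v=5: → [16,25); WM=17
i=14 t=19 v=9: → [16,25); WM=18
i=15 t=20 v=5: → [16,25); WM=18
i=16 t=20 v=5: → [16,25); WM=18
i=17 t=21 v=5: → [16,26); WM=19
i=18 t=22 v=1: → [16,27); WM=19
i=19 t=23 v=7: → [16,28); WM=19
i=20 t=20 v=5: → [16,28); WM=21

3 9 10 11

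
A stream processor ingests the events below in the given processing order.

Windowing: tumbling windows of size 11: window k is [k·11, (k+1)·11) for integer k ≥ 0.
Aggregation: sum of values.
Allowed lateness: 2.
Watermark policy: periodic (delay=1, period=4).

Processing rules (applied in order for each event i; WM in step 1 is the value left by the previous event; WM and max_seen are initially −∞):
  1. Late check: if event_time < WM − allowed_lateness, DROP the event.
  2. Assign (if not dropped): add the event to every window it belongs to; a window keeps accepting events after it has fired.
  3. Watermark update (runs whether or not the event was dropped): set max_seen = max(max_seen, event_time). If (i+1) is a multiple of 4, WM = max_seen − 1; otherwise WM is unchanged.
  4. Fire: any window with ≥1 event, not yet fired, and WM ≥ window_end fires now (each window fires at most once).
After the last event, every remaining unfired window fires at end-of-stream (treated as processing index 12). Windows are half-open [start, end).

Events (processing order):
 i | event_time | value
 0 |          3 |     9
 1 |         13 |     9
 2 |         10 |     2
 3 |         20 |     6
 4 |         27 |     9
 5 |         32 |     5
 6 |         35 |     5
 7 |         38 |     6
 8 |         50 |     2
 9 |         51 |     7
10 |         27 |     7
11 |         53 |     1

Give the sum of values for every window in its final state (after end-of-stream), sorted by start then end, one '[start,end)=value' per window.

i=0 t=3 v=9: → [0,11); WM=−∞
i=1 t=13 v=9: → [11,22); WM=−∞
i=2 t=10 v=2: → [0,11); WM=−∞
i=3 t=20 v=6: → [11,22); WM=19; [0,11) fires=11
i=4 t=27 v=9: → [22,33); WM=19
i=5 t=32 v=5: → [22,33); WM=19
i=6 t=35 v=5: → [33,44); WM=19
i=7 t=38 v=6: → [33,44); WM=37; [11,22) fires=15 [22,33) fires=14
i=8 t=50 v=2: → [44,55); WM=37
i=9 t=51 v=7: → [44,55); WM=37
i=10 t=27 v=7: DROP (t<37-2); WM=37
i=11 t=53 v=1: → [44,55); WM=52; [33,44) fires=11

[0,11)=11 [11,22)=15 [22,33)=14 [33,44)=11 [44,55)=10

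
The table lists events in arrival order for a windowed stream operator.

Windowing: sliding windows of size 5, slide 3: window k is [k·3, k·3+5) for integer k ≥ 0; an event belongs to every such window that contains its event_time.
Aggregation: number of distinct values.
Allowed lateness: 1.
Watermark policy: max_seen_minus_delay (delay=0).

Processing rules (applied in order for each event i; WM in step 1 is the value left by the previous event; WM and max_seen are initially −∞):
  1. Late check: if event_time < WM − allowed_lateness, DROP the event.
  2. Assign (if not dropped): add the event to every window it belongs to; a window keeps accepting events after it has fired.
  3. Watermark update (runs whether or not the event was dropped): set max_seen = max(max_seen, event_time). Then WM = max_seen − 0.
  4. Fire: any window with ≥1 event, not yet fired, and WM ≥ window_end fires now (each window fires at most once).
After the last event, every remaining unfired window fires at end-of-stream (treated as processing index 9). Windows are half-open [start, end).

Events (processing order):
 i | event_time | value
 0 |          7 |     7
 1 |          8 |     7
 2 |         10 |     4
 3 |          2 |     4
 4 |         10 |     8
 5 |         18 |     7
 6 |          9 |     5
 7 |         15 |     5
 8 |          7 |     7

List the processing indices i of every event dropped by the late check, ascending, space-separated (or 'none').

3 6 7 8

i=0 t=7 v=7: → [6,11),[3,8); WM=7
i=1 t=8 v=7: → [6,11); WM=8; [3,8) fires=1
i=2 t=10 v=4: → [9,14),[6,11); WM=10
i=3 t=2 v=4: DROP (t<10-1); WM=10
i=4 t=10 v=8: → [9,14),[6,11); WM=10
i=5 t=18 v=7: → [18,23),[15,20); WM=18; [6,11) fires=3 [9,14) fires=2
i=6 t=9 v=5: DROP (t<18-1); WM=18
i=7 t=15 v=5: DROP (t<18-1); WM=18
i=8 t=7 v=7: DROP (t<18-1); WM=18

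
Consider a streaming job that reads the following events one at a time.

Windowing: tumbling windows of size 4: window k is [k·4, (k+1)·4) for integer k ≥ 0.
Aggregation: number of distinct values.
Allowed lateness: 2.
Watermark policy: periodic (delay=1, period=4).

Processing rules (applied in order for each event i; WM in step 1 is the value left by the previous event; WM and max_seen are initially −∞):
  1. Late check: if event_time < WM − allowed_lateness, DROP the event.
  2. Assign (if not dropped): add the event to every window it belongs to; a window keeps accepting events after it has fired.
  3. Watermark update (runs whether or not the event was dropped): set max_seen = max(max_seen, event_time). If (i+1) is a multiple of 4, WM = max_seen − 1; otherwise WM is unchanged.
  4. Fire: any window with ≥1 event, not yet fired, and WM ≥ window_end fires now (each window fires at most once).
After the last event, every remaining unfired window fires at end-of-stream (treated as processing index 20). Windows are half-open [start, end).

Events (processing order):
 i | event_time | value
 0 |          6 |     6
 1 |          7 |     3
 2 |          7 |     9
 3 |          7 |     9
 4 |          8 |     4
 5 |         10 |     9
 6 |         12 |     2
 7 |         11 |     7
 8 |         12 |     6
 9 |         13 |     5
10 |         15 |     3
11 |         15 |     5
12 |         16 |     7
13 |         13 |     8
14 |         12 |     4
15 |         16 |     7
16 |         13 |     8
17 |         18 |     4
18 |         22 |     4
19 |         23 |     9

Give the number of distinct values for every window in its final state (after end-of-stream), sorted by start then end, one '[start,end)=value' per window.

[4,8)=3 [8,12)=3 [12,16)=6 [16,20)=2 [20,24)=2

i=0 t=6 v=6: → [4,8); WM=−∞
i=1 t=7 v=3: → [4,8); WM=−∞
i=2 t=7 v=9: → [4,8); WM=−∞
i=3 t=7 v=9: → [4,8); WM=6
i=4 t=8 v=4: → [8,12); WM=6
i=5 t=10 v=9: → [8,12); WM=6
i=6 t=12 v=2: → [12,16); WM=6
i=7 t=11 v=7: → [8,12); WM=11; [4,8) fires=3
i=8 t=12 v=6: → [12,16); WM=11
i=9 t=13 v=5: → [12,16); WM=11
i=10 t=15 v=3: → [12,16); WM=11
i=11 t=15 v=5: → [12,16); WM=14; [8,12) fires=3
i=12 t=16 v=7: → [16,20); WM=14
i=13 t=13 v=8: → [12,16); WM=14
i=14 t=12 v=4: → [12,16); WM=14
i=15 t=16 v=7: → [16,20); WM=15
i=16 t=13 v=8: → [12,16); WM=15
i=17 t=18 v=4: → [16,20); WM=15
i=18 t=22 v=4: → [20,24); WM=15
i=19 t=23 v=9: → [20,24); WM=22; [12,16) fires=6 [16,20) fires=2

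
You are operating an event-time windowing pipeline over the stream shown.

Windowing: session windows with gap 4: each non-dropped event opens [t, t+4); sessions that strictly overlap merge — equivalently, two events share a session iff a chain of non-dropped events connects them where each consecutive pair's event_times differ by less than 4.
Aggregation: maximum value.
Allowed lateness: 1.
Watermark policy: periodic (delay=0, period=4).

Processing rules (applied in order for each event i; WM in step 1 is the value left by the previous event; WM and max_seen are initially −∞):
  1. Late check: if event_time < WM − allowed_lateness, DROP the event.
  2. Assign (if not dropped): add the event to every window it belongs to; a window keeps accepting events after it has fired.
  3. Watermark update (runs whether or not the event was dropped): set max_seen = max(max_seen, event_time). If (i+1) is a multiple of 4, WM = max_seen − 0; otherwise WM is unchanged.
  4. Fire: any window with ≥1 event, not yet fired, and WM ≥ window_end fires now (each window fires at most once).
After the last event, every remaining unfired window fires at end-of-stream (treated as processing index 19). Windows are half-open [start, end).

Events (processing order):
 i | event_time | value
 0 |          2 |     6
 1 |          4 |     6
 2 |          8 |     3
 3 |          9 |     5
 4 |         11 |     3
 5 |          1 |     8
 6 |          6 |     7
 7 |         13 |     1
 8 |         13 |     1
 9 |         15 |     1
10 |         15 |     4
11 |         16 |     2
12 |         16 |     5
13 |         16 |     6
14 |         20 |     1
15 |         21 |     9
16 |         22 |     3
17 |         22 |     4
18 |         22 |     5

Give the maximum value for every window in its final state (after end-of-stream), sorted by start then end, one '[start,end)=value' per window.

[2,8)=6 [8,20)=6 [20,26)=9

i=0 t=2 v=6: → [2,6); WM=−∞
i=1 t=4 v=6: → [2,8); WM=−∞
i=2 t=8 v=3: → [8,12); WM=−∞
i=3 t=9 v=5: → [8,13); WM=9
i=4 t=11 v=3: → [8,15); WM=9
i=5 t=1 v=8: DROP (t<9-1); WM=9
i=6 t=6 v=7: DROP (t<9-1); WM=9
i=7 t=13 v=1: → [8,17); WM=13
i=8 t=13 v=1: → [8,17); WM=13
i=9 t=15 v=1: → [8,19); WM=13
i=10 t=15 v=4: → [8,19); WM=13
i=11 t=16 v=2: → [8,20); WM=16
i=12 t=16 v=5: → [8,20); WM=16
i=13 t=16 v=6: → [8,20); WM=16
i=14 t=20 v=1: → [20,24); WM=16
i=15 t=21 v=9: → [20,25); WM=21
i=16 t=22 v=3: → [20,26); WM=21
i=17 t=22 v=4: → [20,26); WM=21
i=18 t=22 v=5: → [20,26); WM=21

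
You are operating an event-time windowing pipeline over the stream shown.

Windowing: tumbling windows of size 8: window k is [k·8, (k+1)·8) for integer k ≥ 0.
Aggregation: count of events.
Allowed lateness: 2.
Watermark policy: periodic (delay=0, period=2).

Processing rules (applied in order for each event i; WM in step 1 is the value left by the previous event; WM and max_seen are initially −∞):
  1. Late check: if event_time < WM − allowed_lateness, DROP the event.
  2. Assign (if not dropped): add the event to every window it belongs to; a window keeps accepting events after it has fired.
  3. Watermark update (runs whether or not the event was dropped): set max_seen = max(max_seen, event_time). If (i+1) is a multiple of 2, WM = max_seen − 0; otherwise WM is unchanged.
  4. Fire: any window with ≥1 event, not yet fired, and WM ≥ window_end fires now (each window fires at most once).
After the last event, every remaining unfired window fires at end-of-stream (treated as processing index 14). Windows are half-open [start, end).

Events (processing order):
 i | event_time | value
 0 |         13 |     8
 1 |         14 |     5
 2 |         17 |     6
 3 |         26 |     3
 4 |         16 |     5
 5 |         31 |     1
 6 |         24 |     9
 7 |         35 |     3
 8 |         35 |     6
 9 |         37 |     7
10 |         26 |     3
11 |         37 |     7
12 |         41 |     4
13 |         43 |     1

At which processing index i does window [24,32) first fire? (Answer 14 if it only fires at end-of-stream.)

i=0 t=13 v=8: → [8,16); WM=−∞
i=1 t=14 v=5: → [8,16); WM=14
i=2 t=17 v=6: → [16,24); WM=14
i=3 t=26 v=3: → [24,32); WM=26; [8,16) fires=2 [16,24) fires=1
i=4 t=16 v=5: DROP (t<26-2); WM=26
i=5 t=31 v=1: → [24,32); WM=31
i=6 t=24 v=9: DROP (t<31-2); WM=31
i=7 t=35 v=3: → [32,40); WM=35; [24,32) fires=2
i=8 t=35 v=6: → [32,40); WM=35
i=9 t=37 v=7: → [32,40); WM=37
i=10 t=26 v=3: DROP (t<37-2); WM=37
i=11 t=37 v=7: → [32,40); WM=37
i=12 t=41 v=4: → [40,48); WM=37
i=13 t=43 v=1: → [40,48); WM=43; [32,40) fires=4

7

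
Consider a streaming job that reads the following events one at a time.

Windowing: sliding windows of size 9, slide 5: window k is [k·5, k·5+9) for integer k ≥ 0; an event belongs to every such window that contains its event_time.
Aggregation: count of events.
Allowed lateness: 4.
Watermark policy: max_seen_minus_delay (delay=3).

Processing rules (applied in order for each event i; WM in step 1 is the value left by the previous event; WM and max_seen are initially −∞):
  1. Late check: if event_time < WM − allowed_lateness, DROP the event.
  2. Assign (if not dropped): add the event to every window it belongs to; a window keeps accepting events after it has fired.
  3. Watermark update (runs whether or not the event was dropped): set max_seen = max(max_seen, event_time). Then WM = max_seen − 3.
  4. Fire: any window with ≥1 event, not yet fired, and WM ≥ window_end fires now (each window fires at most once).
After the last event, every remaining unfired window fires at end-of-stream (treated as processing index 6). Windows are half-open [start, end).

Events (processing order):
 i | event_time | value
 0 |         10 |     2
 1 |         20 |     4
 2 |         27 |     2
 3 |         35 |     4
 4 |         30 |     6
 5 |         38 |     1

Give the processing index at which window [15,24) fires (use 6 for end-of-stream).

2

i=0 t=10 v=2: → [10,19),[5,14); WM=7
i=1 t=20 v=4: → [20,29),[15,24); WM=17; [5,14) fires=1
i=2 t=27 v=2: → [25,34),[20,29); WM=24; [10,19) fires=1 [15,24) fires=1
i=3 t=35 v=4: → [35,44),[30,39); WM=32; [20,29) fires=2
i=4 t=30 v=6: → [30,39),[25,34); WM=32
i=5 t=38 v=1: → [35,44),[30,39); WM=35; [25,34) fires=2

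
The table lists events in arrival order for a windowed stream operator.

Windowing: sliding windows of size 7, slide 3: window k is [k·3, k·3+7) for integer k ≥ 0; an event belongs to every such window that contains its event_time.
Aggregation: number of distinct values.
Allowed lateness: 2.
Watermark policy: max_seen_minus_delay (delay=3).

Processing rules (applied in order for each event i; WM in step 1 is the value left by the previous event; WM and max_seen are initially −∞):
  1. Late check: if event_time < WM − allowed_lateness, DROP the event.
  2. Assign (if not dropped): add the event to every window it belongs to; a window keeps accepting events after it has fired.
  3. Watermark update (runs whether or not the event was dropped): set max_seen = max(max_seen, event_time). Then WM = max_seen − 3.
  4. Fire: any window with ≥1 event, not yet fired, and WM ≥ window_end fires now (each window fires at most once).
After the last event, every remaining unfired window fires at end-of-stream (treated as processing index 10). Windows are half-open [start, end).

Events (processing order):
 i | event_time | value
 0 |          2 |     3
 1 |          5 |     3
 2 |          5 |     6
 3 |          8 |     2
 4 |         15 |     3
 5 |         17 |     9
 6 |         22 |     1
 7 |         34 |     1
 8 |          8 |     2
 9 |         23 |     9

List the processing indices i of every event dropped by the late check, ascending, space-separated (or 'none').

8 9

i=0 t=2 v=3: → [0,7); WM=-1
i=1 t=5 v=3: → [3,10),[0,7); WM=2
i=2 t=5 v=6: → [3,10),[0,7); WM=2
i=3 t=8 v=2: → [6,13),[3,10); WM=5
i=4 t=15 v=3: → [15,22),[12,19),[9,16); WM=12; [0,7) fires=2 [3,10) fires=3
i=5 t=17 v=9: → [15,22),[12,19); WM=14; [6,13) fires=1
i=6 t=22 v=1: → [21,28),[18,25); WM=19; [9,16) fires=1 [12,19) fires=2
i=7 t=34 v=1: → [33,40),[30,37); WM=31; [15,22) fires=2 [18,25) fires=1 [21,28) fires=1
i=8 t=8 v=2: DROP (t<31-2); WM=31
i=9 t=23 v=9: DROP (t<31-2); WM=31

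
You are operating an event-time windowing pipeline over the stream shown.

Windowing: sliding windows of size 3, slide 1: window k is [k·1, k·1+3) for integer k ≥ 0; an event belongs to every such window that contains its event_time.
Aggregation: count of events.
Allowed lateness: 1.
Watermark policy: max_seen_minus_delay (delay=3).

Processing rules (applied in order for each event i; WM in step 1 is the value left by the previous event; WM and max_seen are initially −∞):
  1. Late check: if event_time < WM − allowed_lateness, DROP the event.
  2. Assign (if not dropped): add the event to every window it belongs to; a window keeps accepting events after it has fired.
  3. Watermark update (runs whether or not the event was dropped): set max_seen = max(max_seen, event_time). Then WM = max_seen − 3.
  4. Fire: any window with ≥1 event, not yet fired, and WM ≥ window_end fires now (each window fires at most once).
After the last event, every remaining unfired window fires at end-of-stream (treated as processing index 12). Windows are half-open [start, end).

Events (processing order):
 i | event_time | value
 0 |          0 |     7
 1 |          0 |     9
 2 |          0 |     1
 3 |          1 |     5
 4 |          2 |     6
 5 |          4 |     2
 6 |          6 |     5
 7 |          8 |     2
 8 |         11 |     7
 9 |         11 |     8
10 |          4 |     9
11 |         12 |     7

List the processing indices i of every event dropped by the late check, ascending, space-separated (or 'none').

10

i=0 t=0 v=7: → [0,3); WM=-3
i=1 t=0 v=9: → [0,3); WM=-3
i=2 t=0 v=1: → [0,3); WM=-3
i=3 t=1 v=5: → [1,4),[0,3); WM=-2
i=4 t=2 v=6: → [2,5),[1,4),[0,3); WM=-1
i=5 t=4 v=2: → [4,7),[3,6),[2,5); WM=1
i=6 t=6 v=5: → [6,9),[5,8),[4,7); WM=3; [0,3) fires=5
i=7 t=8 v=2: → [8,11),[7,10),[6,9); WM=5; [1,4) fires=2 [2,5) fires=2
i=8 t=11 v=7: → [11,14),[10,13),[9,12); WM=8; [3,6) fires=1 [4,7) fires=2 [5,8) fires=1
i=9 t=11 v=8: → [11,14),[10,13),[9,12); WM=8
i=10 t=4 v=9: DROP (t<8-1); WM=8
i=11 t=12 v=7: → [12,15),[11,14),[10,13); WM=9; [6,9) fires=2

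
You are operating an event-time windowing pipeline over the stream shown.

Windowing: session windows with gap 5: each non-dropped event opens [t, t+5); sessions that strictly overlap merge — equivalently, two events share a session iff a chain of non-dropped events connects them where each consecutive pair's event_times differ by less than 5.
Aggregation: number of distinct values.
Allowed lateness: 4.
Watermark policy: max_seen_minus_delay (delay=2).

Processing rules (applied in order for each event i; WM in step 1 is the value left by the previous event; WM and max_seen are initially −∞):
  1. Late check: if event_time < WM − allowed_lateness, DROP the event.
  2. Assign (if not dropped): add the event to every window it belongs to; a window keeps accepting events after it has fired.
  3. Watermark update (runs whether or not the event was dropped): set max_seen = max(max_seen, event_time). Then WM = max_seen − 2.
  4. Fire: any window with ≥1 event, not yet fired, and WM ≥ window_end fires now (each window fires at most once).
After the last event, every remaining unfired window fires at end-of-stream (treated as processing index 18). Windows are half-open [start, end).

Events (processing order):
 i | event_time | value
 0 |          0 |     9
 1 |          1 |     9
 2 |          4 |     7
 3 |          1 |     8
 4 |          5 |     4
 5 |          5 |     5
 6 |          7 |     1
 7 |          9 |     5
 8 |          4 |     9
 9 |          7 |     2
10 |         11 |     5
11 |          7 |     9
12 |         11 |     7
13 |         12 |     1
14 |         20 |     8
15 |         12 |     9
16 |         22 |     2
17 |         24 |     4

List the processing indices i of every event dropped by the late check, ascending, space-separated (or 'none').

15

i=0 t=0 v=9: → [0,5); WM=-2
i=1 t=1 v=9: → [0,6); WM=-1
i=2 t=4 v=7: → [0,9); WM=2
i=3 t=1 v=8: → [0,9); WM=2
i=4 t=5 v=4: → [0,10); WM=3
i=5 t=5 v=5: → [0,10); WM=3
i=6 t=7 v=1: → [0,12); WM=5
i=7 t=9 v=5: → [0,14); WM=7
i=8 t=4 v=9: → [0,14); WM=7
i=9 t=7 v=2: → [0,14); WM=7
i=10 t=11 v=5: → [0,16); WM=9
i=11 t=7 v=9: → [0,16); WM=9
i=12 t=11 v=7: → [0,16); WM=9
i=13 t=12 v=1: → [0,17); WM=10
i=14 t=20 v=8: → [20,25); WM=18
i=15 t=12 v=9: DROP (t<18-4); WM=18
i=16 t=22 v=2: → [20,27); WM=20
i=17 t=24 v=4: → [20,29); WM=22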